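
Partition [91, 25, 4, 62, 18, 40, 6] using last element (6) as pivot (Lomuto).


Pivot: 6
  4 <= 6: swap -> [4, 25, 91, 62, 18, 40, 6]
Place pivot at 1: [4, 6, 91, 62, 18, 40, 25]

Partitioned: [4, 6, 91, 62, 18, 40, 25]


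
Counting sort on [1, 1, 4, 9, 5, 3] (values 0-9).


Input: [1, 1, 4, 9, 5, 3]
Counts: [0, 2, 0, 1, 1, 1, 0, 0, 0, 1]

Sorted: [1, 1, 3, 4, 5, 9]


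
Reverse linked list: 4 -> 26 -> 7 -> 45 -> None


Step 1: curr=4, set curr.next=prev(None) | reversed so far: 4
Step 2: curr=26, set curr.next=prev(4) | reversed so far: 26 -> 4
Step 3: curr=7, set curr.next=prev(26) | reversed so far: 7 -> 26 -> 4
Step 4: curr=45, set curr.next=prev(7) | reversed so far: 45 -> 7 -> 26 -> 4

45 -> 7 -> 26 -> 4 -> None


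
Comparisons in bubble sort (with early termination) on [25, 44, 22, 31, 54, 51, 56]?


Algorithm: bubble sort (with early termination)
Input: [25, 44, 22, 31, 54, 51, 56]
Sorted: [22, 25, 31, 44, 51, 54, 56]

15


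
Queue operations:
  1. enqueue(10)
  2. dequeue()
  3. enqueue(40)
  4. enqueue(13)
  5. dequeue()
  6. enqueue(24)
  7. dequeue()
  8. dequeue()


enqueue(10) -> [10]
dequeue()->10, []
enqueue(40) -> [40]
enqueue(13) -> [40, 13]
dequeue()->40, [13]
enqueue(24) -> [13, 24]
dequeue()->13, [24]
dequeue()->24, []

Final queue: []


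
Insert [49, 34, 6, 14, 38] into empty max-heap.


Insert 49: [49]
Insert 34: [49, 34]
Insert 6: [49, 34, 6]
Insert 14: [49, 34, 6, 14]
Insert 38: [49, 38, 6, 14, 34]

Final heap: [49, 38, 6, 14, 34]


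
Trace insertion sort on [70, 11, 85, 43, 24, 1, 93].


Initial: [70, 11, 85, 43, 24, 1, 93]
Insert 11: [11, 70, 85, 43, 24, 1, 93]
Insert 85: [11, 70, 85, 43, 24, 1, 93]
Insert 43: [11, 43, 70, 85, 24, 1, 93]
Insert 24: [11, 24, 43, 70, 85, 1, 93]
Insert 1: [1, 11, 24, 43, 70, 85, 93]
Insert 93: [1, 11, 24, 43, 70, 85, 93]

Sorted: [1, 11, 24, 43, 70, 85, 93]


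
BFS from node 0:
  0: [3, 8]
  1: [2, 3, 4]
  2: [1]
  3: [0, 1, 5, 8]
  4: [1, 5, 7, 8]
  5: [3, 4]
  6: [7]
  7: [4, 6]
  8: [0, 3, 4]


Visit 0, enqueue [3, 8]
Visit 3, enqueue [1, 5]
Visit 8, enqueue [4]
Visit 1, enqueue [2]
Visit 5, enqueue []
Visit 4, enqueue [7]
Visit 2, enqueue []
Visit 7, enqueue [6]
Visit 6, enqueue []

BFS order: [0, 3, 8, 1, 5, 4, 2, 7, 6]


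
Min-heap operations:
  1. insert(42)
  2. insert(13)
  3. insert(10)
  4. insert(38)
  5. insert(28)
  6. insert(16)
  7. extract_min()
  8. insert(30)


insert(42) -> [42]
insert(13) -> [13, 42]
insert(10) -> [10, 42, 13]
insert(38) -> [10, 38, 13, 42]
insert(28) -> [10, 28, 13, 42, 38]
insert(16) -> [10, 28, 13, 42, 38, 16]
extract_min()->10, [13, 28, 16, 42, 38]
insert(30) -> [13, 28, 16, 42, 38, 30]

Final heap: [13, 28, 16, 42, 38, 30]


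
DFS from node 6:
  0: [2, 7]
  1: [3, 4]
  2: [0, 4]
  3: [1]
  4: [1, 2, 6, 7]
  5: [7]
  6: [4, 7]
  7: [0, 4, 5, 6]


Visit 6, push [7, 4]
Visit 4, push [7, 2, 1]
Visit 1, push [3]
Visit 3, push []
Visit 2, push [0]
Visit 0, push [7]
Visit 7, push [5]
Visit 5, push []

DFS order: [6, 4, 1, 3, 2, 0, 7, 5]


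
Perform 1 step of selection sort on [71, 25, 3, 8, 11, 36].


Initial: [71, 25, 3, 8, 11, 36]
Step 1: min=3 at 2
  Swap: [3, 25, 71, 8, 11, 36]

After 1 step: [3, 25, 71, 8, 11, 36]


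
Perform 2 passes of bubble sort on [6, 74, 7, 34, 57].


Initial: [6, 74, 7, 34, 57]
Pass 1: [6, 7, 34, 57, 74] (3 swaps)
Pass 2: [6, 7, 34, 57, 74] (0 swaps)

After 2 passes: [6, 7, 34, 57, 74]


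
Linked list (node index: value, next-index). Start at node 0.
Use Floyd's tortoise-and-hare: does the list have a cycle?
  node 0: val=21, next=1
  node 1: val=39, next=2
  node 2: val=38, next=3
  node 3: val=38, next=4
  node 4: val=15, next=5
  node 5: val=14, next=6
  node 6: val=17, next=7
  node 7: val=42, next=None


Floyd's tortoise (slow, +1) and hare (fast, +2):
  init: slow=0, fast=0
  step 1: slow=1, fast=2
  step 2: slow=2, fast=4
  step 3: slow=3, fast=6
  step 4: fast 6->7->None, no cycle

Cycle: no


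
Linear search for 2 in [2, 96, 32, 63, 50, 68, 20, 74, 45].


i=0: 2==2 found!

Found at 0, 1 comps


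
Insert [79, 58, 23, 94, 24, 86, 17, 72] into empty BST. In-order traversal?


Insert 79: root
Insert 58: L from 79
Insert 23: L from 79 -> L from 58
Insert 94: R from 79
Insert 24: L from 79 -> L from 58 -> R from 23
Insert 86: R from 79 -> L from 94
Insert 17: L from 79 -> L from 58 -> L from 23
Insert 72: L from 79 -> R from 58

In-order: [17, 23, 24, 58, 72, 79, 86, 94]


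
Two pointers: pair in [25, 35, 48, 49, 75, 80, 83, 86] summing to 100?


lo=0(25)+hi=7(86)=111
lo=0(25)+hi=6(83)=108
lo=0(25)+hi=5(80)=105
lo=0(25)+hi=4(75)=100

Yes: 25+75=100


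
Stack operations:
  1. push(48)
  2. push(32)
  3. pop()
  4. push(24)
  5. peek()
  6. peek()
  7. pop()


push(48) -> [48]
push(32) -> [48, 32]
pop()->32, [48]
push(24) -> [48, 24]
peek()->24
peek()->24
pop()->24, [48]

Final stack: [48]


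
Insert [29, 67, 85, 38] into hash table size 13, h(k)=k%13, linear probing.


Insert 29: h=3 -> slot 3
Insert 67: h=2 -> slot 2
Insert 85: h=7 -> slot 7
Insert 38: h=12 -> slot 12

Table: [None, None, 67, 29, None, None, None, 85, None, None, None, None, 38]


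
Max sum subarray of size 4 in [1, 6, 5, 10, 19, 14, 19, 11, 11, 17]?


[0:4]: 22
[1:5]: 40
[2:6]: 48
[3:7]: 62
[4:8]: 63
[5:9]: 55
[6:10]: 58

Max: 63 at [4:8]


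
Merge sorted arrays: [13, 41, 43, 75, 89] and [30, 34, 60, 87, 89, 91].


Take 13 from A
Take 30 from B
Take 34 from B
Take 41 from A
Take 43 from A
Take 60 from B
Take 75 from A
Take 87 from B
Take 89 from A

Merged: [13, 30, 34, 41, 43, 60, 75, 87, 89, 89, 91]


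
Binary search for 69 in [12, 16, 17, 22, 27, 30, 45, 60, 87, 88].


Step 1: lo=0, hi=9, mid=4, val=27
Step 2: lo=5, hi=9, mid=7, val=60
Step 3: lo=8, hi=9, mid=8, val=87

Not found


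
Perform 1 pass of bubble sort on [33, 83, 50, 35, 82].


Initial: [33, 83, 50, 35, 82]
Pass 1: [33, 50, 35, 82, 83] (3 swaps)

After 1 pass: [33, 50, 35, 82, 83]


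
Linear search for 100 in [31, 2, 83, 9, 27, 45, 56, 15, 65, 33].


i=0: 31!=100
i=1: 2!=100
i=2: 83!=100
i=3: 9!=100
i=4: 27!=100
i=5: 45!=100
i=6: 56!=100
i=7: 15!=100
i=8: 65!=100
i=9: 33!=100

Not found, 10 comps


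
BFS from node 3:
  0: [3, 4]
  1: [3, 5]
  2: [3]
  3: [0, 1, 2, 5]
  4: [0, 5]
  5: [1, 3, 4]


Visit 3, enqueue [0, 1, 2, 5]
Visit 0, enqueue [4]
Visit 1, enqueue []
Visit 2, enqueue []
Visit 5, enqueue []
Visit 4, enqueue []

BFS order: [3, 0, 1, 2, 5, 4]


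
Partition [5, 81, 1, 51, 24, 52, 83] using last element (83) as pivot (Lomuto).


Pivot: 83
  5 <= 83: advance i (no swap)
  81 <= 83: advance i (no swap)
  1 <= 83: advance i (no swap)
  51 <= 83: advance i (no swap)
  24 <= 83: advance i (no swap)
  52 <= 83: advance i (no swap)
Place pivot at 6: [5, 81, 1, 51, 24, 52, 83]

Partitioned: [5, 81, 1, 51, 24, 52, 83]


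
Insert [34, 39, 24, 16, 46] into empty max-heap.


Insert 34: [34]
Insert 39: [39, 34]
Insert 24: [39, 34, 24]
Insert 16: [39, 34, 24, 16]
Insert 46: [46, 39, 24, 16, 34]

Final heap: [46, 39, 24, 16, 34]


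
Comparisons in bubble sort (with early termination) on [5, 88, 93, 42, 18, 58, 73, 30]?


Algorithm: bubble sort (with early termination)
Input: [5, 88, 93, 42, 18, 58, 73, 30]
Sorted: [5, 18, 30, 42, 58, 73, 88, 93]

27


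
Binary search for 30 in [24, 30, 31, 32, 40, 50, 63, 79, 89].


Step 1: lo=0, hi=8, mid=4, val=40
Step 2: lo=0, hi=3, mid=1, val=30

Found at index 1


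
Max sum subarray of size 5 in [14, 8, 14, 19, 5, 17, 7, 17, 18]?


[0:5]: 60
[1:6]: 63
[2:7]: 62
[3:8]: 65
[4:9]: 64

Max: 65 at [3:8]


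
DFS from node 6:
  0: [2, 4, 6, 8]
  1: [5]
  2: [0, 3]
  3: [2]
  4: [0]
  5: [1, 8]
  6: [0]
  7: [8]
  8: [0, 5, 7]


Visit 6, push [0]
Visit 0, push [8, 4, 2]
Visit 2, push [3]
Visit 3, push []
Visit 4, push []
Visit 8, push [7, 5]
Visit 5, push [1]
Visit 1, push []
Visit 7, push []

DFS order: [6, 0, 2, 3, 4, 8, 5, 1, 7]


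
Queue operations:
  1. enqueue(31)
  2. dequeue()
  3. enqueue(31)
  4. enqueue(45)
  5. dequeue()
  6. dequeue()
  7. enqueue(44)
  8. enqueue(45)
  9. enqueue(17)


enqueue(31) -> [31]
dequeue()->31, []
enqueue(31) -> [31]
enqueue(45) -> [31, 45]
dequeue()->31, [45]
dequeue()->45, []
enqueue(44) -> [44]
enqueue(45) -> [44, 45]
enqueue(17) -> [44, 45, 17]

Final queue: [44, 45, 17]


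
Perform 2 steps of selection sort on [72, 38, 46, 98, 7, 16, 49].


Initial: [72, 38, 46, 98, 7, 16, 49]
Step 1: min=7 at 4
  Swap: [7, 38, 46, 98, 72, 16, 49]
Step 2: min=16 at 5
  Swap: [7, 16, 46, 98, 72, 38, 49]

After 2 steps: [7, 16, 46, 98, 72, 38, 49]


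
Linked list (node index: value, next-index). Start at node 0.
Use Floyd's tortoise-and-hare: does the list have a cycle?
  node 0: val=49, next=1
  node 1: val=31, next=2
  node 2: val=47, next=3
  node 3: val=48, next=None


Floyd's tortoise (slow, +1) and hare (fast, +2):
  init: slow=0, fast=0
  step 1: slow=1, fast=2
  step 2: fast 2->3->None, no cycle

Cycle: no


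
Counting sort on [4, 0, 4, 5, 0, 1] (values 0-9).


Input: [4, 0, 4, 5, 0, 1]
Counts: [2, 1, 0, 0, 2, 1, 0, 0, 0, 0]

Sorted: [0, 0, 1, 4, 4, 5]


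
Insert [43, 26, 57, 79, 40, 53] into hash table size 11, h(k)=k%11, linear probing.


Insert 43: h=10 -> slot 10
Insert 26: h=4 -> slot 4
Insert 57: h=2 -> slot 2
Insert 79: h=2, 1 probes -> slot 3
Insert 40: h=7 -> slot 7
Insert 53: h=9 -> slot 9

Table: [None, None, 57, 79, 26, None, None, 40, None, 53, 43]


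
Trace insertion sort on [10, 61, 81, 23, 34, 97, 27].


Initial: [10, 61, 81, 23, 34, 97, 27]
Insert 61: [10, 61, 81, 23, 34, 97, 27]
Insert 81: [10, 61, 81, 23, 34, 97, 27]
Insert 23: [10, 23, 61, 81, 34, 97, 27]
Insert 34: [10, 23, 34, 61, 81, 97, 27]
Insert 97: [10, 23, 34, 61, 81, 97, 27]
Insert 27: [10, 23, 27, 34, 61, 81, 97]

Sorted: [10, 23, 27, 34, 61, 81, 97]


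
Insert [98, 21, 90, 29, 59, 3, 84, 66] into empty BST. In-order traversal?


Insert 98: root
Insert 21: L from 98
Insert 90: L from 98 -> R from 21
Insert 29: L from 98 -> R from 21 -> L from 90
Insert 59: L from 98 -> R from 21 -> L from 90 -> R from 29
Insert 3: L from 98 -> L from 21
Insert 84: L from 98 -> R from 21 -> L from 90 -> R from 29 -> R from 59
Insert 66: L from 98 -> R from 21 -> L from 90 -> R from 29 -> R from 59 -> L from 84

In-order: [3, 21, 29, 59, 66, 84, 90, 98]


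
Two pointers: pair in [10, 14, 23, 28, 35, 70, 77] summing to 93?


lo=0(10)+hi=6(77)=87
lo=1(14)+hi=6(77)=91
lo=2(23)+hi=6(77)=100
lo=2(23)+hi=5(70)=93

Yes: 23+70=93


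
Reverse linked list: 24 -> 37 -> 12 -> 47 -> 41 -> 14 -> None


Step 1: curr=24, set curr.next=prev(None) | reversed so far: 24
Step 2: curr=37, set curr.next=prev(24) | reversed so far: 37 -> 24
Step 3: curr=12, set curr.next=prev(37) | reversed so far: 12 -> 37 -> 24
Step 4: curr=47, set curr.next=prev(12) | reversed so far: 47 -> 12 -> 37 -> 24
Step 5: curr=41, set curr.next=prev(47) | reversed so far: 41 -> 47 -> 12 -> 37 -> 24
Step 6: curr=14, set curr.next=prev(41) | reversed so far: 14 -> 41 -> 47 -> 12 -> 37 -> 24

14 -> 41 -> 47 -> 12 -> 37 -> 24 -> None


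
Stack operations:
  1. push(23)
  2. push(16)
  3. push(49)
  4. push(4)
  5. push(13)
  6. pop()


push(23) -> [23]
push(16) -> [23, 16]
push(49) -> [23, 16, 49]
push(4) -> [23, 16, 49, 4]
push(13) -> [23, 16, 49, 4, 13]
pop()->13, [23, 16, 49, 4]

Final stack: [23, 16, 49, 4]


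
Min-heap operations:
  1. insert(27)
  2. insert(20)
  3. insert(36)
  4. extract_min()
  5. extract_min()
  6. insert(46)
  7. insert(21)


insert(27) -> [27]
insert(20) -> [20, 27]
insert(36) -> [20, 27, 36]
extract_min()->20, [27, 36]
extract_min()->27, [36]
insert(46) -> [36, 46]
insert(21) -> [21, 46, 36]

Final heap: [21, 46, 36]


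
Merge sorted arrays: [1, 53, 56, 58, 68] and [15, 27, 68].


Take 1 from A
Take 15 from B
Take 27 from B
Take 53 from A
Take 56 from A
Take 58 from A
Take 68 from A

Merged: [1, 15, 27, 53, 56, 58, 68, 68]


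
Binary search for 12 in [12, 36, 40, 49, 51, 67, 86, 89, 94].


Step 1: lo=0, hi=8, mid=4, val=51
Step 2: lo=0, hi=3, mid=1, val=36
Step 3: lo=0, hi=0, mid=0, val=12

Found at index 0


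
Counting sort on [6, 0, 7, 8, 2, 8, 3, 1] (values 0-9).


Input: [6, 0, 7, 8, 2, 8, 3, 1]
Counts: [1, 1, 1, 1, 0, 0, 1, 1, 2, 0]

Sorted: [0, 1, 2, 3, 6, 7, 8, 8]


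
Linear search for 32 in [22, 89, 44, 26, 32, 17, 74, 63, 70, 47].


i=0: 22!=32
i=1: 89!=32
i=2: 44!=32
i=3: 26!=32
i=4: 32==32 found!

Found at 4, 5 comps


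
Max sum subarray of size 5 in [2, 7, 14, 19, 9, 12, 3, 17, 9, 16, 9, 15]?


[0:5]: 51
[1:6]: 61
[2:7]: 57
[3:8]: 60
[4:9]: 50
[5:10]: 57
[6:11]: 54
[7:12]: 66

Max: 66 at [7:12]


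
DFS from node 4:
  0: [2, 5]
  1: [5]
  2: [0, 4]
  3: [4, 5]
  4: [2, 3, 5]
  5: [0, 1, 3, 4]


Visit 4, push [5, 3, 2]
Visit 2, push [0]
Visit 0, push [5]
Visit 5, push [3, 1]
Visit 1, push []
Visit 3, push []

DFS order: [4, 2, 0, 5, 1, 3]


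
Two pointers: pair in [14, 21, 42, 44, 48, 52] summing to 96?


lo=0(14)+hi=5(52)=66
lo=1(21)+hi=5(52)=73
lo=2(42)+hi=5(52)=94
lo=3(44)+hi=5(52)=96

Yes: 44+52=96


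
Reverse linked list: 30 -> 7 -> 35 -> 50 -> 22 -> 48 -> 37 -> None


Step 1: curr=30, set curr.next=prev(None) | reversed so far: 30
Step 2: curr=7, set curr.next=prev(30) | reversed so far: 7 -> 30
Step 3: curr=35, set curr.next=prev(7) | reversed so far: 35 -> 7 -> 30
Step 4: curr=50, set curr.next=prev(35) | reversed so far: 50 -> 35 -> 7 -> 30
Step 5: curr=22, set curr.next=prev(50) | reversed so far: 22 -> 50 -> 35 -> 7 -> 30
Step 6: curr=48, set curr.next=prev(22) | reversed so far: 48 -> 22 -> 50 -> 35 -> 7 -> 30
Step 7: curr=37, set curr.next=prev(48) | reversed so far: 37 -> 48 -> 22 -> 50 -> 35 -> 7 -> 30

37 -> 48 -> 22 -> 50 -> 35 -> 7 -> 30 -> None


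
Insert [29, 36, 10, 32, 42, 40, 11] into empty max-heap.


Insert 29: [29]
Insert 36: [36, 29]
Insert 10: [36, 29, 10]
Insert 32: [36, 32, 10, 29]
Insert 42: [42, 36, 10, 29, 32]
Insert 40: [42, 36, 40, 29, 32, 10]
Insert 11: [42, 36, 40, 29, 32, 10, 11]

Final heap: [42, 36, 40, 29, 32, 10, 11]


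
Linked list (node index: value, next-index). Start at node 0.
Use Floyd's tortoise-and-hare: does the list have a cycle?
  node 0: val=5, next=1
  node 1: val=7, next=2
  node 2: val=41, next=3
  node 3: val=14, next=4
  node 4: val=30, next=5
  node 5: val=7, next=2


Floyd's tortoise (slow, +1) and hare (fast, +2):
  init: slow=0, fast=0
  step 1: slow=1, fast=2
  step 2: slow=2, fast=4
  step 3: slow=3, fast=2
  step 4: slow=4, fast=4
  slow == fast at node 4: cycle detected

Cycle: yes


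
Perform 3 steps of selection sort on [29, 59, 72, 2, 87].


Initial: [29, 59, 72, 2, 87]
Step 1: min=2 at 3
  Swap: [2, 59, 72, 29, 87]
Step 2: min=29 at 3
  Swap: [2, 29, 72, 59, 87]
Step 3: min=59 at 3
  Swap: [2, 29, 59, 72, 87]

After 3 steps: [2, 29, 59, 72, 87]


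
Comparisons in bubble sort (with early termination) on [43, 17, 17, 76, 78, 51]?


Algorithm: bubble sort (with early termination)
Input: [43, 17, 17, 76, 78, 51]
Sorted: [17, 17, 43, 51, 76, 78]

12


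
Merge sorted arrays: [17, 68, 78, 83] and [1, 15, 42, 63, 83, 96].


Take 1 from B
Take 15 from B
Take 17 from A
Take 42 from B
Take 63 from B
Take 68 from A
Take 78 from A
Take 83 from A

Merged: [1, 15, 17, 42, 63, 68, 78, 83, 83, 96]


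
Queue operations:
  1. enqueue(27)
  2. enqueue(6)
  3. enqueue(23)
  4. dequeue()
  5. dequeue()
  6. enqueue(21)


enqueue(27) -> [27]
enqueue(6) -> [27, 6]
enqueue(23) -> [27, 6, 23]
dequeue()->27, [6, 23]
dequeue()->6, [23]
enqueue(21) -> [23, 21]

Final queue: [23, 21]


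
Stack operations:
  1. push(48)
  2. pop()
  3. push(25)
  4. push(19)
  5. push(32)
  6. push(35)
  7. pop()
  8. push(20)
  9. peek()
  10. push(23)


push(48) -> [48]
pop()->48, []
push(25) -> [25]
push(19) -> [25, 19]
push(32) -> [25, 19, 32]
push(35) -> [25, 19, 32, 35]
pop()->35, [25, 19, 32]
push(20) -> [25, 19, 32, 20]
peek()->20
push(23) -> [25, 19, 32, 20, 23]

Final stack: [25, 19, 32, 20, 23]


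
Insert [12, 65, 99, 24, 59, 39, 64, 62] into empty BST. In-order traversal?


Insert 12: root
Insert 65: R from 12
Insert 99: R from 12 -> R from 65
Insert 24: R from 12 -> L from 65
Insert 59: R from 12 -> L from 65 -> R from 24
Insert 39: R from 12 -> L from 65 -> R from 24 -> L from 59
Insert 64: R from 12 -> L from 65 -> R from 24 -> R from 59
Insert 62: R from 12 -> L from 65 -> R from 24 -> R from 59 -> L from 64

In-order: [12, 24, 39, 59, 62, 64, 65, 99]


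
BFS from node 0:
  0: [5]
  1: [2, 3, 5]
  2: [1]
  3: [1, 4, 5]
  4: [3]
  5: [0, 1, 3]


Visit 0, enqueue [5]
Visit 5, enqueue [1, 3]
Visit 1, enqueue [2]
Visit 3, enqueue [4]
Visit 2, enqueue []
Visit 4, enqueue []

BFS order: [0, 5, 1, 3, 2, 4]


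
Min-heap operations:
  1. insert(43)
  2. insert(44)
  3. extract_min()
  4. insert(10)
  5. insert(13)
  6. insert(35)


insert(43) -> [43]
insert(44) -> [43, 44]
extract_min()->43, [44]
insert(10) -> [10, 44]
insert(13) -> [10, 44, 13]
insert(35) -> [10, 35, 13, 44]

Final heap: [10, 35, 13, 44]


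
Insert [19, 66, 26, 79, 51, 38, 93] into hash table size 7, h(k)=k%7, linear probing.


Insert 19: h=5 -> slot 5
Insert 66: h=3 -> slot 3
Insert 26: h=5, 1 probes -> slot 6
Insert 79: h=2 -> slot 2
Insert 51: h=2, 2 probes -> slot 4
Insert 38: h=3, 4 probes -> slot 0
Insert 93: h=2, 6 probes -> slot 1

Table: [38, 93, 79, 66, 51, 19, 26]


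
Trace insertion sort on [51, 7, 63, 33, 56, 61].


Initial: [51, 7, 63, 33, 56, 61]
Insert 7: [7, 51, 63, 33, 56, 61]
Insert 63: [7, 51, 63, 33, 56, 61]
Insert 33: [7, 33, 51, 63, 56, 61]
Insert 56: [7, 33, 51, 56, 63, 61]
Insert 61: [7, 33, 51, 56, 61, 63]

Sorted: [7, 33, 51, 56, 61, 63]


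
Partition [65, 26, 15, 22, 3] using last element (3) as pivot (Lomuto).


Pivot: 3
Place pivot at 0: [3, 26, 15, 22, 65]

Partitioned: [3, 26, 15, 22, 65]


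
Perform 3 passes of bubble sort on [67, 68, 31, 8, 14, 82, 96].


Initial: [67, 68, 31, 8, 14, 82, 96]
Pass 1: [67, 31, 8, 14, 68, 82, 96] (3 swaps)
Pass 2: [31, 8, 14, 67, 68, 82, 96] (3 swaps)
Pass 3: [8, 14, 31, 67, 68, 82, 96] (2 swaps)

After 3 passes: [8, 14, 31, 67, 68, 82, 96]


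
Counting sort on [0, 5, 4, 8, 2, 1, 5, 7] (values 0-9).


Input: [0, 5, 4, 8, 2, 1, 5, 7]
Counts: [1, 1, 1, 0, 1, 2, 0, 1, 1, 0]

Sorted: [0, 1, 2, 4, 5, 5, 7, 8]


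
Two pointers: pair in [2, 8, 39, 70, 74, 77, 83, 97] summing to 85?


lo=0(2)+hi=7(97)=99
lo=0(2)+hi=6(83)=85

Yes: 2+83=85


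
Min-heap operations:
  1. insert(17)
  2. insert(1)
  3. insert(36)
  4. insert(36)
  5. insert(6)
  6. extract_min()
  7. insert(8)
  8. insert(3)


insert(17) -> [17]
insert(1) -> [1, 17]
insert(36) -> [1, 17, 36]
insert(36) -> [1, 17, 36, 36]
insert(6) -> [1, 6, 36, 36, 17]
extract_min()->1, [6, 17, 36, 36]
insert(8) -> [6, 8, 36, 36, 17]
insert(3) -> [3, 8, 6, 36, 17, 36]

Final heap: [3, 8, 6, 36, 17, 36]


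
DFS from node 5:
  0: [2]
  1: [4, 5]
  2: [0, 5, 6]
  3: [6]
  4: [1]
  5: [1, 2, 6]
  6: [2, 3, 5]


Visit 5, push [6, 2, 1]
Visit 1, push [4]
Visit 4, push []
Visit 2, push [6, 0]
Visit 0, push []
Visit 6, push [3]
Visit 3, push []

DFS order: [5, 1, 4, 2, 0, 6, 3]


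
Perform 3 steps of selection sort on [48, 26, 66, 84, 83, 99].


Initial: [48, 26, 66, 84, 83, 99]
Step 1: min=26 at 1
  Swap: [26, 48, 66, 84, 83, 99]
Step 2: min=48 at 1
  Swap: [26, 48, 66, 84, 83, 99]
Step 3: min=66 at 2
  Swap: [26, 48, 66, 84, 83, 99]

After 3 steps: [26, 48, 66, 84, 83, 99]


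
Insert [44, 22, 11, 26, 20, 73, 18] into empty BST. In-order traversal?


Insert 44: root
Insert 22: L from 44
Insert 11: L from 44 -> L from 22
Insert 26: L from 44 -> R from 22
Insert 20: L from 44 -> L from 22 -> R from 11
Insert 73: R from 44
Insert 18: L from 44 -> L from 22 -> R from 11 -> L from 20

In-order: [11, 18, 20, 22, 26, 44, 73]


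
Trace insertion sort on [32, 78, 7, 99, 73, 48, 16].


Initial: [32, 78, 7, 99, 73, 48, 16]
Insert 78: [32, 78, 7, 99, 73, 48, 16]
Insert 7: [7, 32, 78, 99, 73, 48, 16]
Insert 99: [7, 32, 78, 99, 73, 48, 16]
Insert 73: [7, 32, 73, 78, 99, 48, 16]
Insert 48: [7, 32, 48, 73, 78, 99, 16]
Insert 16: [7, 16, 32, 48, 73, 78, 99]

Sorted: [7, 16, 32, 48, 73, 78, 99]


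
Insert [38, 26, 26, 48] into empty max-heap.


Insert 38: [38]
Insert 26: [38, 26]
Insert 26: [38, 26, 26]
Insert 48: [48, 38, 26, 26]

Final heap: [48, 38, 26, 26]


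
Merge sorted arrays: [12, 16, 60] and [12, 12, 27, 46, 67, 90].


Take 12 from A
Take 12 from B
Take 12 from B
Take 16 from A
Take 27 from B
Take 46 from B
Take 60 from A

Merged: [12, 12, 12, 16, 27, 46, 60, 67, 90]


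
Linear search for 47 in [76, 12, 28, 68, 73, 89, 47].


i=0: 76!=47
i=1: 12!=47
i=2: 28!=47
i=3: 68!=47
i=4: 73!=47
i=5: 89!=47
i=6: 47==47 found!

Found at 6, 7 comps


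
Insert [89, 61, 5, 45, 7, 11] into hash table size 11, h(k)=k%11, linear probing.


Insert 89: h=1 -> slot 1
Insert 61: h=6 -> slot 6
Insert 5: h=5 -> slot 5
Insert 45: h=1, 1 probes -> slot 2
Insert 7: h=7 -> slot 7
Insert 11: h=0 -> slot 0

Table: [11, 89, 45, None, None, 5, 61, 7, None, None, None]


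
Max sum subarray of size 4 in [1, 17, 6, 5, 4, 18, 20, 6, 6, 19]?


[0:4]: 29
[1:5]: 32
[2:6]: 33
[3:7]: 47
[4:8]: 48
[5:9]: 50
[6:10]: 51

Max: 51 at [6:10]


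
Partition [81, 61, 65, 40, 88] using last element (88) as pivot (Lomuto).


Pivot: 88
  81 <= 88: advance i (no swap)
  61 <= 88: advance i (no swap)
  65 <= 88: advance i (no swap)
  40 <= 88: advance i (no swap)
Place pivot at 4: [81, 61, 65, 40, 88]

Partitioned: [81, 61, 65, 40, 88]


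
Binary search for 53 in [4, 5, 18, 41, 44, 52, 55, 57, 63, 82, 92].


Step 1: lo=0, hi=10, mid=5, val=52
Step 2: lo=6, hi=10, mid=8, val=63
Step 3: lo=6, hi=7, mid=6, val=55

Not found


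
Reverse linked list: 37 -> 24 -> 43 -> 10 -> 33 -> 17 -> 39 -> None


Step 1: curr=37, set curr.next=prev(None) | reversed so far: 37
Step 2: curr=24, set curr.next=prev(37) | reversed so far: 24 -> 37
Step 3: curr=43, set curr.next=prev(24) | reversed so far: 43 -> 24 -> 37
Step 4: curr=10, set curr.next=prev(43) | reversed so far: 10 -> 43 -> 24 -> 37
Step 5: curr=33, set curr.next=prev(10) | reversed so far: 33 -> 10 -> 43 -> 24 -> 37
Step 6: curr=17, set curr.next=prev(33) | reversed so far: 17 -> 33 -> 10 -> 43 -> 24 -> 37
Step 7: curr=39, set curr.next=prev(17) | reversed so far: 39 -> 17 -> 33 -> 10 -> 43 -> 24 -> 37

39 -> 17 -> 33 -> 10 -> 43 -> 24 -> 37 -> None


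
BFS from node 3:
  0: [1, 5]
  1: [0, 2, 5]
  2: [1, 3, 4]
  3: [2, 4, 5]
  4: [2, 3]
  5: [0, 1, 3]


Visit 3, enqueue [2, 4, 5]
Visit 2, enqueue [1]
Visit 4, enqueue []
Visit 5, enqueue [0]
Visit 1, enqueue []
Visit 0, enqueue []

BFS order: [3, 2, 4, 5, 1, 0]


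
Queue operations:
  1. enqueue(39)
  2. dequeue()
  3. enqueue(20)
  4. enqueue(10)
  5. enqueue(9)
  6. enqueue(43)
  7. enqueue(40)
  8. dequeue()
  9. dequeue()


enqueue(39) -> [39]
dequeue()->39, []
enqueue(20) -> [20]
enqueue(10) -> [20, 10]
enqueue(9) -> [20, 10, 9]
enqueue(43) -> [20, 10, 9, 43]
enqueue(40) -> [20, 10, 9, 43, 40]
dequeue()->20, [10, 9, 43, 40]
dequeue()->10, [9, 43, 40]

Final queue: [9, 43, 40]


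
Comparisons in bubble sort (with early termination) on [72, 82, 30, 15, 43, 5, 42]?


Algorithm: bubble sort (with early termination)
Input: [72, 82, 30, 15, 43, 5, 42]
Sorted: [5, 15, 30, 42, 43, 72, 82]

21


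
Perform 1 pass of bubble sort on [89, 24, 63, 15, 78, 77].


Initial: [89, 24, 63, 15, 78, 77]
Pass 1: [24, 63, 15, 78, 77, 89] (5 swaps)

After 1 pass: [24, 63, 15, 78, 77, 89]


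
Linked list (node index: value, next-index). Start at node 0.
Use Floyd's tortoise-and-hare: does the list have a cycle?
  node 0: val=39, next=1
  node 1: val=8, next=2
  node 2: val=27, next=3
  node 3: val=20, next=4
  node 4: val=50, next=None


Floyd's tortoise (slow, +1) and hare (fast, +2):
  init: slow=0, fast=0
  step 1: slow=1, fast=2
  step 2: slow=2, fast=4
  step 3: fast -> None, no cycle

Cycle: no


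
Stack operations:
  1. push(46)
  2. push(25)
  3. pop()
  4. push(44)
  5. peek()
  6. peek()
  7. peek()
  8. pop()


push(46) -> [46]
push(25) -> [46, 25]
pop()->25, [46]
push(44) -> [46, 44]
peek()->44
peek()->44
peek()->44
pop()->44, [46]

Final stack: [46]


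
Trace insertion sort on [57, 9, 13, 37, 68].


Initial: [57, 9, 13, 37, 68]
Insert 9: [9, 57, 13, 37, 68]
Insert 13: [9, 13, 57, 37, 68]
Insert 37: [9, 13, 37, 57, 68]
Insert 68: [9, 13, 37, 57, 68]

Sorted: [9, 13, 37, 57, 68]


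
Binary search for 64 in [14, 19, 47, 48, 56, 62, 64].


Step 1: lo=0, hi=6, mid=3, val=48
Step 2: lo=4, hi=6, mid=5, val=62
Step 3: lo=6, hi=6, mid=6, val=64

Found at index 6


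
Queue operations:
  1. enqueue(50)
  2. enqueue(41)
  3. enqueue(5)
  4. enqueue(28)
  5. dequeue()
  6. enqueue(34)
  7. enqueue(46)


enqueue(50) -> [50]
enqueue(41) -> [50, 41]
enqueue(5) -> [50, 41, 5]
enqueue(28) -> [50, 41, 5, 28]
dequeue()->50, [41, 5, 28]
enqueue(34) -> [41, 5, 28, 34]
enqueue(46) -> [41, 5, 28, 34, 46]

Final queue: [41, 5, 28, 34, 46]


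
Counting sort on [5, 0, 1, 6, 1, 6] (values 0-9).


Input: [5, 0, 1, 6, 1, 6]
Counts: [1, 2, 0, 0, 0, 1, 2, 0, 0, 0]

Sorted: [0, 1, 1, 5, 6, 6]


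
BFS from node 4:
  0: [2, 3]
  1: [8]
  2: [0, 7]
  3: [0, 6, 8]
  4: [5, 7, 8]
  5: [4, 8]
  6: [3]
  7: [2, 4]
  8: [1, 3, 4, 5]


Visit 4, enqueue [5, 7, 8]
Visit 5, enqueue []
Visit 7, enqueue [2]
Visit 8, enqueue [1, 3]
Visit 2, enqueue [0]
Visit 1, enqueue []
Visit 3, enqueue [6]
Visit 0, enqueue []
Visit 6, enqueue []

BFS order: [4, 5, 7, 8, 2, 1, 3, 0, 6]


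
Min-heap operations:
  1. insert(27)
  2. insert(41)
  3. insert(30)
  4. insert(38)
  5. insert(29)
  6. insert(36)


insert(27) -> [27]
insert(41) -> [27, 41]
insert(30) -> [27, 41, 30]
insert(38) -> [27, 38, 30, 41]
insert(29) -> [27, 29, 30, 41, 38]
insert(36) -> [27, 29, 30, 41, 38, 36]

Final heap: [27, 29, 30, 41, 38, 36]


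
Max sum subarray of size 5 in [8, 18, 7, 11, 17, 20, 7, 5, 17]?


[0:5]: 61
[1:6]: 73
[2:7]: 62
[3:8]: 60
[4:9]: 66

Max: 73 at [1:6]


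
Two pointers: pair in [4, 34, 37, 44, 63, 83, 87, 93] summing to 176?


lo=0(4)+hi=7(93)=97
lo=1(34)+hi=7(93)=127
lo=2(37)+hi=7(93)=130
lo=3(44)+hi=7(93)=137
lo=4(63)+hi=7(93)=156
lo=5(83)+hi=7(93)=176

Yes: 83+93=176


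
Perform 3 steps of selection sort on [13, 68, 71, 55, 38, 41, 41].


Initial: [13, 68, 71, 55, 38, 41, 41]
Step 1: min=13 at 0
  Swap: [13, 68, 71, 55, 38, 41, 41]
Step 2: min=38 at 4
  Swap: [13, 38, 71, 55, 68, 41, 41]
Step 3: min=41 at 5
  Swap: [13, 38, 41, 55, 68, 71, 41]

After 3 steps: [13, 38, 41, 55, 68, 71, 41]


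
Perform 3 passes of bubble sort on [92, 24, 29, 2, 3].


Initial: [92, 24, 29, 2, 3]
Pass 1: [24, 29, 2, 3, 92] (4 swaps)
Pass 2: [24, 2, 3, 29, 92] (2 swaps)
Pass 3: [2, 3, 24, 29, 92] (2 swaps)

After 3 passes: [2, 3, 24, 29, 92]


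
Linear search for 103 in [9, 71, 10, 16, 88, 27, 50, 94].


i=0: 9!=103
i=1: 71!=103
i=2: 10!=103
i=3: 16!=103
i=4: 88!=103
i=5: 27!=103
i=6: 50!=103
i=7: 94!=103

Not found, 8 comps


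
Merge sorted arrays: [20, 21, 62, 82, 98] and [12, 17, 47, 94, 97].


Take 12 from B
Take 17 from B
Take 20 from A
Take 21 from A
Take 47 from B
Take 62 from A
Take 82 from A
Take 94 from B
Take 97 from B

Merged: [12, 17, 20, 21, 47, 62, 82, 94, 97, 98]


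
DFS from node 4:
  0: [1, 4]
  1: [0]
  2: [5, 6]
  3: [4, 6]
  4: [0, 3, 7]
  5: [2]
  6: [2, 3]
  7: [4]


Visit 4, push [7, 3, 0]
Visit 0, push [1]
Visit 1, push []
Visit 3, push [6]
Visit 6, push [2]
Visit 2, push [5]
Visit 5, push []
Visit 7, push []

DFS order: [4, 0, 1, 3, 6, 2, 5, 7]


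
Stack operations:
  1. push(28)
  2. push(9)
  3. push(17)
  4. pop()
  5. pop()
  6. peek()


push(28) -> [28]
push(9) -> [28, 9]
push(17) -> [28, 9, 17]
pop()->17, [28, 9]
pop()->9, [28]
peek()->28

Final stack: [28]


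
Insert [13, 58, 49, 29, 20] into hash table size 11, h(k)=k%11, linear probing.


Insert 13: h=2 -> slot 2
Insert 58: h=3 -> slot 3
Insert 49: h=5 -> slot 5
Insert 29: h=7 -> slot 7
Insert 20: h=9 -> slot 9

Table: [None, None, 13, 58, None, 49, None, 29, None, 20, None]


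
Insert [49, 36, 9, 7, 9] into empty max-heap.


Insert 49: [49]
Insert 36: [49, 36]
Insert 9: [49, 36, 9]
Insert 7: [49, 36, 9, 7]
Insert 9: [49, 36, 9, 7, 9]

Final heap: [49, 36, 9, 7, 9]


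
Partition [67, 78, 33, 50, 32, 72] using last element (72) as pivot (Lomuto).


Pivot: 72
  67 <= 72: advance i (no swap)
  33 <= 72: swap -> [67, 33, 78, 50, 32, 72]
  50 <= 72: swap -> [67, 33, 50, 78, 32, 72]
  32 <= 72: swap -> [67, 33, 50, 32, 78, 72]
Place pivot at 4: [67, 33, 50, 32, 72, 78]

Partitioned: [67, 33, 50, 32, 72, 78]


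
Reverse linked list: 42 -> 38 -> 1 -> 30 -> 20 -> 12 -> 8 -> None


Step 1: curr=42, set curr.next=prev(None) | reversed so far: 42
Step 2: curr=38, set curr.next=prev(42) | reversed so far: 38 -> 42
Step 3: curr=1, set curr.next=prev(38) | reversed so far: 1 -> 38 -> 42
Step 4: curr=30, set curr.next=prev(1) | reversed so far: 30 -> 1 -> 38 -> 42
Step 5: curr=20, set curr.next=prev(30) | reversed so far: 20 -> 30 -> 1 -> 38 -> 42
Step 6: curr=12, set curr.next=prev(20) | reversed so far: 12 -> 20 -> 30 -> 1 -> 38 -> 42
Step 7: curr=8, set curr.next=prev(12) | reversed so far: 8 -> 12 -> 20 -> 30 -> 1 -> 38 -> 42

8 -> 12 -> 20 -> 30 -> 1 -> 38 -> 42 -> None


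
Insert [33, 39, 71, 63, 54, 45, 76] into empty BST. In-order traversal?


Insert 33: root
Insert 39: R from 33
Insert 71: R from 33 -> R from 39
Insert 63: R from 33 -> R from 39 -> L from 71
Insert 54: R from 33 -> R from 39 -> L from 71 -> L from 63
Insert 45: R from 33 -> R from 39 -> L from 71 -> L from 63 -> L from 54
Insert 76: R from 33 -> R from 39 -> R from 71

In-order: [33, 39, 45, 54, 63, 71, 76]


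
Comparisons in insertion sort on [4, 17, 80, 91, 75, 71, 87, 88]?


Algorithm: insertion sort
Input: [4, 17, 80, 91, 75, 71, 87, 88]
Sorted: [4, 17, 71, 75, 80, 87, 88, 91]

14


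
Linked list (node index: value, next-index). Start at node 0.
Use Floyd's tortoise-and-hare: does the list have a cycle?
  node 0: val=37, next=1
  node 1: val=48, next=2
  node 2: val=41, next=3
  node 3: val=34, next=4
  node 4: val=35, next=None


Floyd's tortoise (slow, +1) and hare (fast, +2):
  init: slow=0, fast=0
  step 1: slow=1, fast=2
  step 2: slow=2, fast=4
  step 3: fast -> None, no cycle

Cycle: no


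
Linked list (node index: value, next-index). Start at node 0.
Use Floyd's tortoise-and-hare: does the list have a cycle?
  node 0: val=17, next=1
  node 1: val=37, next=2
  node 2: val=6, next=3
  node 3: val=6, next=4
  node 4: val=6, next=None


Floyd's tortoise (slow, +1) and hare (fast, +2):
  init: slow=0, fast=0
  step 1: slow=1, fast=2
  step 2: slow=2, fast=4
  step 3: fast -> None, no cycle

Cycle: no


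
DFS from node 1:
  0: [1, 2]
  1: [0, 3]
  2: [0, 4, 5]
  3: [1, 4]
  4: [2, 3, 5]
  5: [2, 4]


Visit 1, push [3, 0]
Visit 0, push [2]
Visit 2, push [5, 4]
Visit 4, push [5, 3]
Visit 3, push []
Visit 5, push []

DFS order: [1, 0, 2, 4, 3, 5]


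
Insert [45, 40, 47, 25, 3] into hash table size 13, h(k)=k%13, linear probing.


Insert 45: h=6 -> slot 6
Insert 40: h=1 -> slot 1
Insert 47: h=8 -> slot 8
Insert 25: h=12 -> slot 12
Insert 3: h=3 -> slot 3

Table: [None, 40, None, 3, None, None, 45, None, 47, None, None, None, 25]


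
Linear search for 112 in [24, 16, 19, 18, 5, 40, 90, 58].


i=0: 24!=112
i=1: 16!=112
i=2: 19!=112
i=3: 18!=112
i=4: 5!=112
i=5: 40!=112
i=6: 90!=112
i=7: 58!=112

Not found, 8 comps


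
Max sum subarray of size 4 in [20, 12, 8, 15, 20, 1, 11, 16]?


[0:4]: 55
[1:5]: 55
[2:6]: 44
[3:7]: 47
[4:8]: 48

Max: 55 at [0:4]


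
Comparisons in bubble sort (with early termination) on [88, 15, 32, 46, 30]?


Algorithm: bubble sort (with early termination)
Input: [88, 15, 32, 46, 30]
Sorted: [15, 30, 32, 46, 88]

10


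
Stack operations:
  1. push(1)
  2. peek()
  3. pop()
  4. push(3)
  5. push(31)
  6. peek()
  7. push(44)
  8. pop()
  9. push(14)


push(1) -> [1]
peek()->1
pop()->1, []
push(3) -> [3]
push(31) -> [3, 31]
peek()->31
push(44) -> [3, 31, 44]
pop()->44, [3, 31]
push(14) -> [3, 31, 14]

Final stack: [3, 31, 14]


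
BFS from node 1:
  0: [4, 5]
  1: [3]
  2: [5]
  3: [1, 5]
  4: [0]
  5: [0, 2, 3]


Visit 1, enqueue [3]
Visit 3, enqueue [5]
Visit 5, enqueue [0, 2]
Visit 0, enqueue [4]
Visit 2, enqueue []
Visit 4, enqueue []

BFS order: [1, 3, 5, 0, 2, 4]


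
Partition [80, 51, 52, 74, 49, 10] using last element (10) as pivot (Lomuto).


Pivot: 10
Place pivot at 0: [10, 51, 52, 74, 49, 80]

Partitioned: [10, 51, 52, 74, 49, 80]


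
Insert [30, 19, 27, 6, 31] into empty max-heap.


Insert 30: [30]
Insert 19: [30, 19]
Insert 27: [30, 19, 27]
Insert 6: [30, 19, 27, 6]
Insert 31: [31, 30, 27, 6, 19]

Final heap: [31, 30, 27, 6, 19]


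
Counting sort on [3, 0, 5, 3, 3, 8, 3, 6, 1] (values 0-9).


Input: [3, 0, 5, 3, 3, 8, 3, 6, 1]
Counts: [1, 1, 0, 4, 0, 1, 1, 0, 1, 0]

Sorted: [0, 1, 3, 3, 3, 3, 5, 6, 8]


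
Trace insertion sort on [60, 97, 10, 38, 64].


Initial: [60, 97, 10, 38, 64]
Insert 97: [60, 97, 10, 38, 64]
Insert 10: [10, 60, 97, 38, 64]
Insert 38: [10, 38, 60, 97, 64]
Insert 64: [10, 38, 60, 64, 97]

Sorted: [10, 38, 60, 64, 97]


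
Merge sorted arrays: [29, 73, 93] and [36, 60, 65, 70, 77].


Take 29 from A
Take 36 from B
Take 60 from B
Take 65 from B
Take 70 from B
Take 73 from A
Take 77 from B

Merged: [29, 36, 60, 65, 70, 73, 77, 93]


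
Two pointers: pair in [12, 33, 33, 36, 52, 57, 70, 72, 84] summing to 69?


lo=0(12)+hi=8(84)=96
lo=0(12)+hi=7(72)=84
lo=0(12)+hi=6(70)=82
lo=0(12)+hi=5(57)=69

Yes: 12+57=69


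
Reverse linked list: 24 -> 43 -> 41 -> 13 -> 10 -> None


Step 1: curr=24, set curr.next=prev(None) | reversed so far: 24
Step 2: curr=43, set curr.next=prev(24) | reversed so far: 43 -> 24
Step 3: curr=41, set curr.next=prev(43) | reversed so far: 41 -> 43 -> 24
Step 4: curr=13, set curr.next=prev(41) | reversed so far: 13 -> 41 -> 43 -> 24
Step 5: curr=10, set curr.next=prev(13) | reversed so far: 10 -> 13 -> 41 -> 43 -> 24

10 -> 13 -> 41 -> 43 -> 24 -> None


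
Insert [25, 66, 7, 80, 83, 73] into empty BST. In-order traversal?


Insert 25: root
Insert 66: R from 25
Insert 7: L from 25
Insert 80: R from 25 -> R from 66
Insert 83: R from 25 -> R from 66 -> R from 80
Insert 73: R from 25 -> R from 66 -> L from 80

In-order: [7, 25, 66, 73, 80, 83]


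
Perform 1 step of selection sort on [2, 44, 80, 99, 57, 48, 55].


Initial: [2, 44, 80, 99, 57, 48, 55]
Step 1: min=2 at 0
  Swap: [2, 44, 80, 99, 57, 48, 55]

After 1 step: [2, 44, 80, 99, 57, 48, 55]


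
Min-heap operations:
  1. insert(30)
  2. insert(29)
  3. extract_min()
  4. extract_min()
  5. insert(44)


insert(30) -> [30]
insert(29) -> [29, 30]
extract_min()->29, [30]
extract_min()->30, []
insert(44) -> [44]

Final heap: [44]


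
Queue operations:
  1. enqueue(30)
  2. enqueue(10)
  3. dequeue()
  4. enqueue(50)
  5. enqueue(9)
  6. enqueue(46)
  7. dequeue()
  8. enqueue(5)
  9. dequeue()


enqueue(30) -> [30]
enqueue(10) -> [30, 10]
dequeue()->30, [10]
enqueue(50) -> [10, 50]
enqueue(9) -> [10, 50, 9]
enqueue(46) -> [10, 50, 9, 46]
dequeue()->10, [50, 9, 46]
enqueue(5) -> [50, 9, 46, 5]
dequeue()->50, [9, 46, 5]

Final queue: [9, 46, 5]


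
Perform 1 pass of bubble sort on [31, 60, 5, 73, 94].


Initial: [31, 60, 5, 73, 94]
Pass 1: [31, 5, 60, 73, 94] (1 swaps)

After 1 pass: [31, 5, 60, 73, 94]


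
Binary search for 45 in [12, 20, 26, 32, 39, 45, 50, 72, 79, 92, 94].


Step 1: lo=0, hi=10, mid=5, val=45

Found at index 5


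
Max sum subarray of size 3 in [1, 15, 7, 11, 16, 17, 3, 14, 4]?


[0:3]: 23
[1:4]: 33
[2:5]: 34
[3:6]: 44
[4:7]: 36
[5:8]: 34
[6:9]: 21

Max: 44 at [3:6]


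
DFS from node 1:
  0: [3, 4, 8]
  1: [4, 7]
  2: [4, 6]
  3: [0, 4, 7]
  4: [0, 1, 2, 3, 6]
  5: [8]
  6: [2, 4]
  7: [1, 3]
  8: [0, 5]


Visit 1, push [7, 4]
Visit 4, push [6, 3, 2, 0]
Visit 0, push [8, 3]
Visit 3, push [7]
Visit 7, push []
Visit 8, push [5]
Visit 5, push []
Visit 2, push [6]
Visit 6, push []

DFS order: [1, 4, 0, 3, 7, 8, 5, 2, 6]


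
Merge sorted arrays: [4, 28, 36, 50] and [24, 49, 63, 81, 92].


Take 4 from A
Take 24 from B
Take 28 from A
Take 36 from A
Take 49 from B
Take 50 from A

Merged: [4, 24, 28, 36, 49, 50, 63, 81, 92]


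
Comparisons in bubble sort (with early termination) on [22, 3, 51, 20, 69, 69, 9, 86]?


Algorithm: bubble sort (with early termination)
Input: [22, 3, 51, 20, 69, 69, 9, 86]
Sorted: [3, 9, 20, 22, 51, 69, 69, 86]

27


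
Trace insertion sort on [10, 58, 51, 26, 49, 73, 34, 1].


Initial: [10, 58, 51, 26, 49, 73, 34, 1]
Insert 58: [10, 58, 51, 26, 49, 73, 34, 1]
Insert 51: [10, 51, 58, 26, 49, 73, 34, 1]
Insert 26: [10, 26, 51, 58, 49, 73, 34, 1]
Insert 49: [10, 26, 49, 51, 58, 73, 34, 1]
Insert 73: [10, 26, 49, 51, 58, 73, 34, 1]
Insert 34: [10, 26, 34, 49, 51, 58, 73, 1]
Insert 1: [1, 10, 26, 34, 49, 51, 58, 73]

Sorted: [1, 10, 26, 34, 49, 51, 58, 73]


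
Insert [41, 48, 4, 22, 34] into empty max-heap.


Insert 41: [41]
Insert 48: [48, 41]
Insert 4: [48, 41, 4]
Insert 22: [48, 41, 4, 22]
Insert 34: [48, 41, 4, 22, 34]

Final heap: [48, 41, 4, 22, 34]


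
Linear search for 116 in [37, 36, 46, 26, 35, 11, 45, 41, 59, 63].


i=0: 37!=116
i=1: 36!=116
i=2: 46!=116
i=3: 26!=116
i=4: 35!=116
i=5: 11!=116
i=6: 45!=116
i=7: 41!=116
i=8: 59!=116
i=9: 63!=116

Not found, 10 comps


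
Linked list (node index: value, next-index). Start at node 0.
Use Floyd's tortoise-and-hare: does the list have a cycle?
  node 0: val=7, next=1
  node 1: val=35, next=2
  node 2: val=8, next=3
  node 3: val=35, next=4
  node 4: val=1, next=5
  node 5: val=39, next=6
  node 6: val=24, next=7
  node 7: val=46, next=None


Floyd's tortoise (slow, +1) and hare (fast, +2):
  init: slow=0, fast=0
  step 1: slow=1, fast=2
  step 2: slow=2, fast=4
  step 3: slow=3, fast=6
  step 4: fast 6->7->None, no cycle

Cycle: no


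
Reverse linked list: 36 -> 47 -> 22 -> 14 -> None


Step 1: curr=36, set curr.next=prev(None) | reversed so far: 36
Step 2: curr=47, set curr.next=prev(36) | reversed so far: 47 -> 36
Step 3: curr=22, set curr.next=prev(47) | reversed so far: 22 -> 47 -> 36
Step 4: curr=14, set curr.next=prev(22) | reversed so far: 14 -> 22 -> 47 -> 36

14 -> 22 -> 47 -> 36 -> None


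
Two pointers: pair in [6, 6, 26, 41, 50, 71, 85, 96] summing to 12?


lo=0(6)+hi=7(96)=102
lo=0(6)+hi=6(85)=91
lo=0(6)+hi=5(71)=77
lo=0(6)+hi=4(50)=56
lo=0(6)+hi=3(41)=47
lo=0(6)+hi=2(26)=32
lo=0(6)+hi=1(6)=12

Yes: 6+6=12


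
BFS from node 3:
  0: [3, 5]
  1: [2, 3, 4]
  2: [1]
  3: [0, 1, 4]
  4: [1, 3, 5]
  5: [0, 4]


Visit 3, enqueue [0, 1, 4]
Visit 0, enqueue [5]
Visit 1, enqueue [2]
Visit 4, enqueue []
Visit 5, enqueue []
Visit 2, enqueue []

BFS order: [3, 0, 1, 4, 5, 2]


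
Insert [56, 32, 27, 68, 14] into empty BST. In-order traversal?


Insert 56: root
Insert 32: L from 56
Insert 27: L from 56 -> L from 32
Insert 68: R from 56
Insert 14: L from 56 -> L from 32 -> L from 27

In-order: [14, 27, 32, 56, 68]


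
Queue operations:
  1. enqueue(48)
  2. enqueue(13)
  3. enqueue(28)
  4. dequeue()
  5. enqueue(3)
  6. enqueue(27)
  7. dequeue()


enqueue(48) -> [48]
enqueue(13) -> [48, 13]
enqueue(28) -> [48, 13, 28]
dequeue()->48, [13, 28]
enqueue(3) -> [13, 28, 3]
enqueue(27) -> [13, 28, 3, 27]
dequeue()->13, [28, 3, 27]

Final queue: [28, 3, 27]


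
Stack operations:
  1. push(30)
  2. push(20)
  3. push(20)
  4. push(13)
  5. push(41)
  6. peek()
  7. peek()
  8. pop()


push(30) -> [30]
push(20) -> [30, 20]
push(20) -> [30, 20, 20]
push(13) -> [30, 20, 20, 13]
push(41) -> [30, 20, 20, 13, 41]
peek()->41
peek()->41
pop()->41, [30, 20, 20, 13]

Final stack: [30, 20, 20, 13]
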